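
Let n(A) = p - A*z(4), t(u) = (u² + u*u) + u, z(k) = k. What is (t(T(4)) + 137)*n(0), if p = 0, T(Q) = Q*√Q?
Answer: 0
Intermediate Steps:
T(Q) = Q^(3/2)
t(u) = u + 2*u² (t(u) = (u² + u²) + u = 2*u² + u = u + 2*u²)
n(A) = -4*A (n(A) = 0 - A*4 = 0 - 4*A = -4*A)
(t(T(4)) + 137)*n(0) = (4^(3/2)*(1 + 2*4^(3/2)) + 137)*(-4*0) = (8*(1 + 2*8) + 137)*0 = (8*(1 + 16) + 137)*0 = (8*17 + 137)*0 = (136 + 137)*0 = 273*0 = 0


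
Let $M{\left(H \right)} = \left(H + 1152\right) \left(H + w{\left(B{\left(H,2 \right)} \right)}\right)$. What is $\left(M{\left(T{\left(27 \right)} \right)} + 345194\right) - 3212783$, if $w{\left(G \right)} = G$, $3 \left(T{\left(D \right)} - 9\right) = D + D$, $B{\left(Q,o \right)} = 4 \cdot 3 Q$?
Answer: $-2453760$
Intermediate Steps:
$B{\left(Q,o \right)} = 12 Q$
$T{\left(D \right)} = 9 + \frac{2 D}{3}$ ($T{\left(D \right)} = 9 + \frac{D + D}{3} = 9 + \frac{2 D}{3}$)
$M{\left(H \right)} = 13 H \left(1152 + H\right)$ ($M{\left(H \right)} = \left(H + 1152\right) \left(H + 12 H\right) = \left(1152 + H\right) 13 H = 13 H \left(1152 + H\right)$)
$\left(M{\left(T{\left(27 \right)} \right)} + 345194\right) - 3212783 = \left(13 \left(9 + \frac{2}{3} \cdot 27\right) \left(1152 + \left(9 + \frac{2}{3} \cdot 27\right)\right) + 345194\right) - 3212783 = \left(13 \left(9 + 18\right) \left(1152 + \left(9 + 18\right)\right) + 345194\right) - 3212783 = \left(13 \cdot 27 \left(1152 + 27\right) + 345194\right) - 3212783 = \left(13 \cdot 27 \cdot 1179 + 345194\right) - 3212783 = \left(413829 + 345194\right) - 3212783 = 759023 - 3212783 = -2453760$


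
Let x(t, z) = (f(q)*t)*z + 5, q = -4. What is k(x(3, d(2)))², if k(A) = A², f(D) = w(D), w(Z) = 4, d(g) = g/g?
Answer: 83521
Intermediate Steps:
d(g) = 1
f(D) = 4
x(t, z) = 5 + 4*t*z (x(t, z) = (4*t)*z + 5 = 4*t*z + 5 = 5 + 4*t*z)
k(x(3, d(2)))² = ((5 + 4*3*1)²)² = ((5 + 12)²)² = (17²)² = 289² = 83521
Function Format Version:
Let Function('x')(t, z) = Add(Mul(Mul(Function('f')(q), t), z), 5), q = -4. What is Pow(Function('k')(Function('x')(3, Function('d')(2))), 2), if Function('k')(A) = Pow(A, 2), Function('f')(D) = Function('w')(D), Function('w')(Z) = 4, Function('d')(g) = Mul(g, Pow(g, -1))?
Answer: 83521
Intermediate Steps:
Function('d')(g) = 1
Function('f')(D) = 4
Function('x')(t, z) = Add(5, Mul(4, t, z)) (Function('x')(t, z) = Add(Mul(Mul(4, t), z), 5) = Add(Mul(4, t, z), 5) = Add(5, Mul(4, t, z)))
Pow(Function('k')(Function('x')(3, Function('d')(2))), 2) = Pow(Pow(Add(5, Mul(4, 3, 1)), 2), 2) = Pow(Pow(Add(5, 12), 2), 2) = Pow(Pow(17, 2), 2) = Pow(289, 2) = 83521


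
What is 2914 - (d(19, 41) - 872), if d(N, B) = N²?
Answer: 3425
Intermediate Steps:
2914 - (d(19, 41) - 872) = 2914 - (19² - 872) = 2914 - (361 - 872) = 2914 - 1*(-511) = 2914 + 511 = 3425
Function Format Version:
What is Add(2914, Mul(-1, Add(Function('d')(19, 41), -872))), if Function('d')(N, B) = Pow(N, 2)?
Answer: 3425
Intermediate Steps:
Add(2914, Mul(-1, Add(Function('d')(19, 41), -872))) = Add(2914, Mul(-1, Add(Pow(19, 2), -872))) = Add(2914, Mul(-1, Add(361, -872))) = Add(2914, Mul(-1, -511)) = Add(2914, 511) = 3425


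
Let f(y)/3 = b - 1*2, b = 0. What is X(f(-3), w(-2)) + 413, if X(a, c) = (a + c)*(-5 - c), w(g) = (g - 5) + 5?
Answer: 437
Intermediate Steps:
w(g) = g (w(g) = (-5 + g) + 5 = g)
f(y) = -6 (f(y) = 3*(0 - 1*2) = 3*(0 - 2) = 3*(-2) = -6)
X(a, c) = (-5 - c)*(a + c)
X(f(-3), w(-2)) + 413 = (-1*(-2)² - 5*(-6) - 5*(-2) - 1*(-6)*(-2)) + 413 = (-1*4 + 30 + 10 - 12) + 413 = (-4 + 30 + 10 - 12) + 413 = 24 + 413 = 437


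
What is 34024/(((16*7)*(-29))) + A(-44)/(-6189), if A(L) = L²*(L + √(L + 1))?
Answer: 8262887/2512734 - 1936*I*√43/6189 ≈ 3.2884 - 2.0513*I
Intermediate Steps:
A(L) = L²*(L + √(1 + L))
34024/(((16*7)*(-29))) + A(-44)/(-6189) = 34024/(((16*7)*(-29))) + ((-44)²*(-44 + √(1 - 44)))/(-6189) = 34024/((112*(-29))) + (1936*(-44 + √(-43)))*(-1/6189) = 34024/(-3248) + (1936*(-44 + I*√43))*(-1/6189) = 34024*(-1/3248) + (-85184 + 1936*I*√43)*(-1/6189) = -4253/406 + (85184/6189 - 1936*I*√43/6189) = 8262887/2512734 - 1936*I*√43/6189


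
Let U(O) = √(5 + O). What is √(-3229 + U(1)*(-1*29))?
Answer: √(-3229 - 29*√6) ≈ 57.446*I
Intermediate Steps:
√(-3229 + U(1)*(-1*29)) = √(-3229 + √(5 + 1)*(-1*29)) = √(-3229 + √6*(-29)) = √(-3229 - 29*√6)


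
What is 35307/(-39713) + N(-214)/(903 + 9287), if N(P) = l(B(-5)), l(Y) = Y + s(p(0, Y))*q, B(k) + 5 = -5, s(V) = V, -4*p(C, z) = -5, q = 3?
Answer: -288021229/323740376 ≈ -0.88967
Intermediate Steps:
p(C, z) = 5/4 (p(C, z) = -1/4*(-5) = 5/4)
B(k) = -10 (B(k) = -5 - 5 = -10)
l(Y) = 15/4 + Y (l(Y) = Y + (5/4)*3 = Y + 15/4 = 15/4 + Y)
N(P) = -25/4 (N(P) = 15/4 - 10 = -25/4)
35307/(-39713) + N(-214)/(903 + 9287) = 35307/(-39713) - 25/(4*(903 + 9287)) = 35307*(-1/39713) - 25/4/10190 = -35307/39713 - 25/4*1/10190 = -35307/39713 - 5/8152 = -288021229/323740376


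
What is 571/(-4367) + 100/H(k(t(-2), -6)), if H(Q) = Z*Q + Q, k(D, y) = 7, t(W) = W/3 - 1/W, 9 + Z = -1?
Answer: -472673/275121 ≈ -1.7181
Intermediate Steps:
Z = -10 (Z = -9 - 1 = -10)
t(W) = -1/W + W/3 (t(W) = W*(1/3) - 1/W = W/3 - 1/W = -1/W + W/3)
H(Q) = -9*Q (H(Q) = -10*Q + Q = -9*Q)
571/(-4367) + 100/H(k(t(-2), -6)) = 571/(-4367) + 100/((-9*7)) = 571*(-1/4367) + 100/(-63) = -571/4367 + 100*(-1/63) = -571/4367 - 100/63 = -472673/275121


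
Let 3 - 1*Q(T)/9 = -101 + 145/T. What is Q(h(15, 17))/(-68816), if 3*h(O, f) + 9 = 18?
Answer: -501/68816 ≈ -0.0072803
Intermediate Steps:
h(O, f) = 3 (h(O, f) = -3 + (⅓)*18 = -3 + 6 = 3)
Q(T) = 936 - 1305/T (Q(T) = 27 - 9*(-101 + 145/T) = 27 + (909 - 1305/T) = 936 - 1305/T)
Q(h(15, 17))/(-68816) = (936 - 1305/3)/(-68816) = (936 - 1305*⅓)*(-1/68816) = (936 - 435)*(-1/68816) = 501*(-1/68816) = -501/68816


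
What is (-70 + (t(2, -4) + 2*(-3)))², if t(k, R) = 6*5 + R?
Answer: 2500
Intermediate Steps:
t(k, R) = 30 + R
(-70 + (t(2, -4) + 2*(-3)))² = (-70 + ((30 - 4) + 2*(-3)))² = (-70 + (26 - 6))² = (-70 + 20)² = (-50)² = 2500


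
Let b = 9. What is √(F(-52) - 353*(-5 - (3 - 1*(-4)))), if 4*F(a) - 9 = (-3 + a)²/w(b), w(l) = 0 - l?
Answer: 2*√9347/3 ≈ 64.453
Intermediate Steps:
w(l) = -l
F(a) = 9/4 - (-3 + a)²/36 (F(a) = 9/4 + ((-3 + a)²/((-1*9)))/4 = 9/4 + ((-3 + a)²/(-9))/4 = 9/4 + ((-3 + a)²*(-⅑))/4 = 9/4 + (-(-3 + a)²/9)/4 = 9/4 - (-3 + a)²/36)
√(F(-52) - 353*(-5 - (3 - 1*(-4)))) = √((9/4 - (-3 - 52)²/36) - 353*(-5 - (3 - 1*(-4)))) = √((9/4 - 1/36*(-55)²) - 353*(-5 - (3 + 4))) = √((9/4 - 1/36*3025) - 353*(-5 - 1*7)) = √((9/4 - 3025/36) - 353*(-5 - 7)) = √(-736/9 - 353*(-12)) = √(-736/9 + 4236) = √(37388/9) = 2*√9347/3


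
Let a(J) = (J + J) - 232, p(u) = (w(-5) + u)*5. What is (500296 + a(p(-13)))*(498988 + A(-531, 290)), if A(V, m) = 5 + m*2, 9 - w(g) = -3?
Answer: 249813476942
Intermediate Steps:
w(g) = 12 (w(g) = 9 - 1*(-3) = 9 + 3 = 12)
A(V, m) = 5 + 2*m
p(u) = 60 + 5*u (p(u) = (12 + u)*5 = 60 + 5*u)
a(J) = -232 + 2*J (a(J) = 2*J - 232 = -232 + 2*J)
(500296 + a(p(-13)))*(498988 + A(-531, 290)) = (500296 + (-232 + 2*(60 + 5*(-13))))*(498988 + (5 + 2*290)) = (500296 + (-232 + 2*(60 - 65)))*(498988 + (5 + 580)) = (500296 + (-232 + 2*(-5)))*(498988 + 585) = (500296 + (-232 - 10))*499573 = (500296 - 242)*499573 = 500054*499573 = 249813476942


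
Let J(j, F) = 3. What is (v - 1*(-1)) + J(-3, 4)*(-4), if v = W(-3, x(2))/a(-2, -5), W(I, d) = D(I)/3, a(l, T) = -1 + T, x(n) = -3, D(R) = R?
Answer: -65/6 ≈ -10.833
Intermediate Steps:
W(I, d) = I/3
v = ⅙ (v = ((⅓)*(-3))/(-1 - 5) = -1/(-6) = -1*(-⅙) = ⅙ ≈ 0.16667)
(v - 1*(-1)) + J(-3, 4)*(-4) = (⅙ - 1*(-1)) + 3*(-4) = (⅙ + 1) - 12 = 7/6 - 12 = -65/6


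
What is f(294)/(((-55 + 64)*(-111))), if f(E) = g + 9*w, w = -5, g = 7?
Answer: 38/999 ≈ 0.038038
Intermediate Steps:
f(E) = -38 (f(E) = 7 + 9*(-5) = 7 - 45 = -38)
f(294)/(((-55 + 64)*(-111))) = -38*(-1/(111*(-55 + 64))) = -38/(9*(-111)) = -38/(-999) = -38*(-1/999) = 38/999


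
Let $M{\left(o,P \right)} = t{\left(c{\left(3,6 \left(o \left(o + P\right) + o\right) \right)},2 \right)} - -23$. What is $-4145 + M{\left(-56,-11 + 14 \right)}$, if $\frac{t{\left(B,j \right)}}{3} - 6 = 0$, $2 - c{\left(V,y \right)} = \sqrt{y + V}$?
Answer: $-4104$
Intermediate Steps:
$c{\left(V,y \right)} = 2 - \sqrt{V + y}$ ($c{\left(V,y \right)} = 2 - \sqrt{y + V} = 2 - \sqrt{V + y}$)
$t{\left(B,j \right)} = 18$ ($t{\left(B,j \right)} = 18 + 3 \cdot 0 = 18 + 0 = 18$)
$M{\left(o,P \right)} = 41$ ($M{\left(o,P \right)} = 18 - -23 = 18 + 23 = 41$)
$-4145 + M{\left(-56,-11 + 14 \right)} = -4145 + 41 = -4104$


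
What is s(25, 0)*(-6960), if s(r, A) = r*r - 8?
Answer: -4294320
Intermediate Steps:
s(r, A) = -8 + r**2 (s(r, A) = r**2 - 8 = -8 + r**2)
s(25, 0)*(-6960) = (-8 + 25**2)*(-6960) = (-8 + 625)*(-6960) = 617*(-6960) = -4294320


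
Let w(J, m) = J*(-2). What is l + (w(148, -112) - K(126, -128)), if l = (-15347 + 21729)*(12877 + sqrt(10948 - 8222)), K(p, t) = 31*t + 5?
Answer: 82184681 + 6382*sqrt(2726) ≈ 8.2518e+7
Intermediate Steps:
K(p, t) = 5 + 31*t
w(J, m) = -2*J
l = 82181014 + 6382*sqrt(2726) (l = 6382*(12877 + sqrt(2726)) = 82181014 + 6382*sqrt(2726) ≈ 8.2514e+7)
l + (w(148, -112) - K(126, -128)) = (82181014 + 6382*sqrt(2726)) + (-2*148 - (5 + 31*(-128))) = (82181014 + 6382*sqrt(2726)) + (-296 - (5 - 3968)) = (82181014 + 6382*sqrt(2726)) + (-296 - 1*(-3963)) = (82181014 + 6382*sqrt(2726)) + (-296 + 3963) = (82181014 + 6382*sqrt(2726)) + 3667 = 82184681 + 6382*sqrt(2726)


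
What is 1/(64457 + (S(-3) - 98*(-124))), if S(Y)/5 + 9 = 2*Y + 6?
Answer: 1/76564 ≈ 1.3061e-5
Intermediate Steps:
S(Y) = -15 + 10*Y (S(Y) = -45 + 5*(2*Y + 6) = -45 + 5*(6 + 2*Y) = -45 + (30 + 10*Y) = -15 + 10*Y)
1/(64457 + (S(-3) - 98*(-124))) = 1/(64457 + ((-15 + 10*(-3)) - 98*(-124))) = 1/(64457 + ((-15 - 30) + 12152)) = 1/(64457 + (-45 + 12152)) = 1/(64457 + 12107) = 1/76564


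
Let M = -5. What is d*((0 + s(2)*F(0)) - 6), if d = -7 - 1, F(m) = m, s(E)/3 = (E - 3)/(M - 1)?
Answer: 48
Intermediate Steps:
s(E) = 3/2 - E/2 (s(E) = 3*((E - 3)/(-5 - 1)) = 3*((-3 + E)/(-6)) = 3*((-3 + E)*(-1/6)) = 3*(1/2 - E/6) = 3/2 - E/2)
d = -8
d*((0 + s(2)*F(0)) - 6) = -8*((0 + (3/2 - 1/2*2)*0) - 6) = -8*((0 + (3/2 - 1)*0) - 6) = -8*((0 + (1/2)*0) - 6) = -8*((0 + 0) - 6) = -8*(0 - 6) = -8*(-6) = 48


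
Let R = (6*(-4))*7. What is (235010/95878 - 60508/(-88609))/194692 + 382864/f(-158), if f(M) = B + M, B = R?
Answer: -158317689472614075553/134803918559807396 ≈ -1174.4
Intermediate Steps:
R = -168 (R = -24*7 = -168)
B = -168
f(M) = -168 + M
(235010/95878 - 60508/(-88609))/194692 + 382864/f(-158) = (235010/95878 - 60508/(-88609))/194692 + 382864/(-168 - 158) = (235010*(1/95878) - 60508*(-1/88609))*(1/194692) + 382864/(-326) = (117505/47939 + 60508/88609)*(1/194692) + 382864*(-1/326) = (13312693557/4247826851)*(1/194692) - 191432/163 = 13312693557/827017905274892 - 191432/163 = -158317689472614075553/134803918559807396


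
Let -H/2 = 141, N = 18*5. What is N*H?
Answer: -25380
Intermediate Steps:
N = 90
H = -282 (H = -2*141 = -282)
N*H = 90*(-282) = -25380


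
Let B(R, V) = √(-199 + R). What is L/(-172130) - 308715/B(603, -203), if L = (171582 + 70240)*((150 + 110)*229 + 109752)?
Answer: -2924180716/12295 - 308715*√101/202 ≈ -2.5319e+5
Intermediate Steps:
L = 40938530024 (L = 241822*(260*229 + 109752) = 241822*(59540 + 109752) = 241822*169292 = 40938530024)
L/(-172130) - 308715/B(603, -203) = 40938530024/(-172130) - 308715/√(-199 + 603) = 40938530024*(-1/172130) - 308715*√101/202 = -2924180716/12295 - 308715*√101/202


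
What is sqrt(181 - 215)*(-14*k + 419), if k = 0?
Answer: 419*I*sqrt(34) ≈ 2443.2*I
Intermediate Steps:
sqrt(181 - 215)*(-14*k + 419) = sqrt(181 - 215)*(-14*0 + 419) = sqrt(-34)*(0 + 419) = (I*sqrt(34))*419 = 419*I*sqrt(34)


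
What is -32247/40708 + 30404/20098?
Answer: 294792913/409074692 ≈ 0.72063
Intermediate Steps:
-32247/40708 + 30404/20098 = -32247*1/40708 + 30404*(1/20098) = -32247/40708 + 15202/10049 = 294792913/409074692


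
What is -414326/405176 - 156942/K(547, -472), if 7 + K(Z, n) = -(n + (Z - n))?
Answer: 15839898797/56116876 ≈ 282.27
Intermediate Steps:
K(Z, n) = -7 - Z (K(Z, n) = -7 - (n + (Z - n)) = -7 - Z)
-414326/405176 - 156942/K(547, -472) = -414326/405176 - 156942/(-7 - 1*547) = -414326*1/405176 - 156942/(-7 - 547) = -207163/202588 - 156942/(-554) = -207163/202588 - 156942*(-1/554) = -207163/202588 + 78471/277 = 15839898797/56116876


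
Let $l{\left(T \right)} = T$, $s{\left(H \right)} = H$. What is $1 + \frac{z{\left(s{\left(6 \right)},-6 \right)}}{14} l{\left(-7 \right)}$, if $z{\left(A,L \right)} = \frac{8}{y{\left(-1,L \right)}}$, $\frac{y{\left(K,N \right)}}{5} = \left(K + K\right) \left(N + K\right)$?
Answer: $\frac{33}{35} \approx 0.94286$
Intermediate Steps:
$y{\left(K,N \right)} = 10 K \left(K + N\right)$ ($y{\left(K,N \right)} = 5 \left(K + K\right) \left(N + K\right) = 5 \cdot 2 K \left(K + N\right) = 10 K \left(K + N\right)$)
$z{\left(A,L \right)} = \frac{8}{10 - 10 L}$ ($z{\left(A,L \right)} = \frac{8}{10 \left(-1\right) \left(-1 + L\right)} = \frac{8}{10 - 10 L}$)
$1 + \frac{z{\left(s{\left(6 \right)},-6 \right)}}{14} l{\left(-7 \right)} = 1 + \frac{\left(-4\right) \frac{1}{-5 + 5 \left(-6\right)}}{14} \left(-7\right) = 1 + - \frac{4}{-5 - 30} \cdot \frac{1}{14} \left(-7\right) = 1 + - \frac{4}{-35} \cdot \frac{1}{14} \left(-7\right) = 1 + \left(-4\right) \left(- \frac{1}{35}\right) \frac{1}{14} \left(-7\right) = 1 + \frac{4}{35} \cdot \frac{1}{14} \left(-7\right) = 1 + \frac{2}{245} \left(-7\right) = 1 - \frac{2}{35} = \frac{33}{35}$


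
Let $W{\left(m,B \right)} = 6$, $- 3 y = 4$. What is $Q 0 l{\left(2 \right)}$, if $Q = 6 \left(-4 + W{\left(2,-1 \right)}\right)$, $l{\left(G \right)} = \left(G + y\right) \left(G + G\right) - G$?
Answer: $0$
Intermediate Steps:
$y = - \frac{4}{3}$ ($y = \left(- \frac{1}{3}\right) 4 = - \frac{4}{3} \approx -1.3333$)
$l{\left(G \right)} = - G + 2 G \left(- \frac{4}{3} + G\right)$ ($l{\left(G \right)} = \left(G - \frac{4}{3}\right) \left(G + G\right) - G = \left(- \frac{4}{3} + G\right) 2 G - G = 2 G \left(- \frac{4}{3} + G\right) - G = - G + 2 G \left(- \frac{4}{3} + G\right)$)
$Q = 12$ ($Q = 6 \left(-4 + 6\right) = 6 \cdot 2 = 12$)
$Q 0 l{\left(2 \right)} = 12 \cdot 0 \cdot \frac{1}{3} \cdot 2 \left(-11 + 6 \cdot 2\right) = 0 \cdot \frac{1}{3} \cdot 2 \left(-11 + 12\right) = 0 \cdot \frac{1}{3} \cdot 2 \cdot 1 = 0 \cdot \frac{2}{3} = 0$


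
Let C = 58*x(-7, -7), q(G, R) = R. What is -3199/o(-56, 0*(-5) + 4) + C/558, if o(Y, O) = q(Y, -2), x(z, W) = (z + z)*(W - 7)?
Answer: 903889/558 ≈ 1619.9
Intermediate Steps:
x(z, W) = 2*z*(-7 + W) (x(z, W) = (2*z)*(-7 + W) = 2*z*(-7 + W))
o(Y, O) = -2
C = 11368 (C = 58*(2*(-7)*(-7 - 7)) = 58*(2*(-7)*(-14)) = 58*196 = 11368)
-3199/o(-56, 0*(-5) + 4) + C/558 = -3199/(-2) + 11368/558 = -3199*(-½) + 11368*(1/558) = 3199/2 + 5684/279 = 903889/558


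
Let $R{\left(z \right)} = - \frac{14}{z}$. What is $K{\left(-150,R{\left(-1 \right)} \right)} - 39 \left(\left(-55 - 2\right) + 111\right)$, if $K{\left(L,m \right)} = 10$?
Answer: $-2096$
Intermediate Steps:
$K{\left(-150,R{\left(-1 \right)} \right)} - 39 \left(\left(-55 - 2\right) + 111\right) = 10 - 39 \left(\left(-55 - 2\right) + 111\right) = 10 - 39 \left(-57 + 111\right) = 10 - 39 \cdot 54 = 10 - 2106 = -2096$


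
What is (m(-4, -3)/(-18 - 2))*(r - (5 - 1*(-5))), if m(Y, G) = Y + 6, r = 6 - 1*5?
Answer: 9/10 ≈ 0.90000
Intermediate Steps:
r = 1 (r = 6 - 5 = 1)
m(Y, G) = 6 + Y
(m(-4, -3)/(-18 - 2))*(r - (5 - 1*(-5))) = ((6 - 4)/(-18 - 2))*(1 - (5 - 1*(-5))) = (2/(-20))*(1 - (5 + 5)) = (-1/20*2)*(1 - 1*10) = -(1 - 10)/10 = -⅒*(-9) = 9/10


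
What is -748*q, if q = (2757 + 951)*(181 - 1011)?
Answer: 2302074720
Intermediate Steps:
q = -3077640 (q = 3708*(-830) = -3077640)
-748*q = -748*(-3077640) = 2302074720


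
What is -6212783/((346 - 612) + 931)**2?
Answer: -6212783/442225 ≈ -14.049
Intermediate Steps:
-6212783/((346 - 612) + 931)**2 = -6212783/(-266 + 931)**2 = -6212783/(665**2) = -6212783/442225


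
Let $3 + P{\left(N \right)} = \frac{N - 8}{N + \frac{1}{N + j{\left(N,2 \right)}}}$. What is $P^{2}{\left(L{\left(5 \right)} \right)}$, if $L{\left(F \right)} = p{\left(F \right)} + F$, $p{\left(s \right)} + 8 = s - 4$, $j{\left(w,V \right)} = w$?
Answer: $\frac{169}{81} \approx 2.0864$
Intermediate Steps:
$p{\left(s \right)} = -12 + s$ ($p{\left(s \right)} = -8 + \left(s - 4\right) = -8 + \left(-4 + s\right) = -12 + s$)
$L{\left(F \right)} = -12 + 2 F$ ($L{\left(F \right)} = \left(-12 + F\right) + F = -12 + 2 F$)
$P{\left(N \right)} = -3 + \frac{-8 + N}{N + \frac{1}{2 N}}$ ($P{\left(N \right)} = -3 + \frac{N - 8}{N + \frac{1}{N + N}} = -3 + \frac{-8 + N}{N + \frac{1}{2 N}}$)
$P^{2}{\left(L{\left(5 \right)} \right)} = \left(\frac{-3 - 16 \left(-12 + 2 \cdot 5\right) - 4 \left(-12 + 2 \cdot 5\right)^{2}}{1 + 2 \left(-12 + 2 \cdot 5\right)^{2}}\right)^{2} = \left(\frac{-3 - 16 \left(-12 + 10\right) - 4 \left(-12 + 10\right)^{2}}{1 + 2 \left(-12 + 10\right)^{2}}\right)^{2} = \left(\frac{-3 - -32 - 4 \left(-2\right)^{2}}{1 + 2 \left(-2\right)^{2}}\right)^{2} = \left(\frac{-3 + 32 - 16}{1 + 2 \cdot 4}\right)^{2} = \left(\frac{-3 + 32 - 16}{1 + 8}\right)^{2} = \left(\frac{1}{9} \cdot 13\right)^{2} = \left(\frac{13}{9}\right)^{2} = \frac{169}{81}$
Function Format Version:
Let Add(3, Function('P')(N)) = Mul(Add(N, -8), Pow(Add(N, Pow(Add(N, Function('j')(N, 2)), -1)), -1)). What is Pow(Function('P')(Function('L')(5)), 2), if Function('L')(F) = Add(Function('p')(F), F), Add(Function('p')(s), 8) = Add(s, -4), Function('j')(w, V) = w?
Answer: Rational(169, 81) ≈ 2.0864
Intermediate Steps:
Function('p')(s) = Add(-12, s) (Function('p')(s) = Add(-8, Add(s, -4)) = Add(-8, Add(-4, s)) = Add(-12, s))
Function('L')(F) = Add(-12, Mul(2, F)) (Function('L')(F) = Add(Add(-12, F), F) = Add(-12, Mul(2, F)))
Function('P')(N) = Add(-3, Mul(Pow(Add(N, Mul(Rational(1, 2), Pow(N, -1))), -1), Add(-8, N))) (Function('P')(N) = Add(-3, Mul(Add(N, -8), Pow(Add(N, Pow(Add(N, N), -1)), -1))) = Add(-3, Mul(Add(-8, N), Pow(Add(N, Pow(Mul(2, N), -1)), -1))) = Add(-3, Mul(Add(-8, N), Pow(Add(N, Mul(Rational(1, 2), Pow(N, -1))), -1))) = Add(-3, Mul(Pow(Add(N, Mul(Rational(1, 2), Pow(N, -1))), -1), Add(-8, N))))
Pow(Function('P')(Function('L')(5)), 2) = Pow(Mul(Pow(Add(1, Mul(2, Pow(Add(-12, Mul(2, 5)), 2))), -1), Add(-3, Mul(-16, Add(-12, Mul(2, 5))), Mul(-4, Pow(Add(-12, Mul(2, 5)), 2)))), 2) = Pow(Mul(Pow(Add(1, Mul(2, Pow(Add(-12, 10), 2))), -1), Add(-3, Mul(-16, Add(-12, 10)), Mul(-4, Pow(Add(-12, 10), 2)))), 2) = Pow(Mul(Pow(Add(1, Mul(2, Pow(-2, 2))), -1), Add(-3, Mul(-16, -2), Mul(-4, Pow(-2, 2)))), 2) = Pow(Mul(Pow(Add(1, Mul(2, 4)), -1), Add(-3, 32, Mul(-4, 4))), 2) = Pow(Mul(Pow(Add(1, 8), -1), Add(-3, 32, -16)), 2) = Pow(Mul(Pow(9, -1), 13), 2) = Pow(Mul(Rational(1, 9), 13), 2) = Pow(Rational(13, 9), 2) = Rational(169, 81)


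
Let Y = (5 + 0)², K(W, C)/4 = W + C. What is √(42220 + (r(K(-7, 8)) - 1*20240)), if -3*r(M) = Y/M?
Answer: √791205/6 ≈ 148.25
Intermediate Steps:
K(W, C) = 4*C + 4*W (K(W, C) = 4*(W + C) = 4*(C + W) = 4*C + 4*W)
Y = 25 (Y = 5² = 25)
r(M) = -25/(3*M)
√(42220 + (r(K(-7, 8)) - 1*20240)) = √(42220 + (-25/(3*(4*8 + 4*(-7))) - 1*20240)) = √(42220 + (-25/(3*(32 - 28)) - 20240)) = √(42220 + (-25/3/4 - 20240)) = √(42220 + (-25/3*¼ - 20240)) = √(42220 + (-25/12 - 20240)) = √(42220 - 242905/12) = √(263735/12) = √791205/6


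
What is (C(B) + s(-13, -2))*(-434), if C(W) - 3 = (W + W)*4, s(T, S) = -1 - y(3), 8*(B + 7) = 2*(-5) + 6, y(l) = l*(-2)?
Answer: 22568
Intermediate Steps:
y(l) = -2*l
B = -15/2 (B = -7 + (2*(-5) + 6)/8 = -7 + (-10 + 6)/8 = -7 + (1/8)*(-4) = -7 - 1/2 = -15/2 ≈ -7.5000)
s(T, S) = 5 (s(T, S) = -1 - (-2)*3 = -1 - 1*(-6) = -1 + 6 = 5)
C(W) = 3 + 8*W (C(W) = 3 + (W + W)*4 = 3 + (2*W)*4 = 3 + 8*W)
(C(B) + s(-13, -2))*(-434) = ((3 + 8*(-15/2)) + 5)*(-434) = ((3 - 60) + 5)*(-434) = (-57 + 5)*(-434) = -52*(-434) = 22568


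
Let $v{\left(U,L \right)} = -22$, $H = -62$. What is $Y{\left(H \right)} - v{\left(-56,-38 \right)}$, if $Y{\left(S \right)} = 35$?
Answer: $57$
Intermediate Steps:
$Y{\left(H \right)} - v{\left(-56,-38 \right)} = 35 - -22 = 35 + 22 = 57$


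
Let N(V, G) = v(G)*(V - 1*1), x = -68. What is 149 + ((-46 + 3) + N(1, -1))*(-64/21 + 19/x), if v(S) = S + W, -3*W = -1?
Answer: 417065/1428 ≈ 292.06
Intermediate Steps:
W = ⅓ (W = -⅓*(-1) = ⅓ ≈ 0.33333)
v(S) = ⅓ + S (v(S) = S + ⅓ = ⅓ + S)
N(V, G) = (-1 + V)*(⅓ + G) (N(V, G) = (⅓ + G)*(V - 1*1) = (⅓ + G)*(V - 1) = (⅓ + G)*(-1 + V) = (-1 + V)*(⅓ + G))
149 + ((-46 + 3) + N(1, -1))*(-64/21 + 19/x) = 149 + ((-46 + 3) + (1 + 3*(-1))*(-1 + 1)/3)*(-64/21 + 19/(-68)) = 149 + (-43 + (⅓)*(1 - 3)*0)*(-64*1/21 + 19*(-1/68)) = 149 + (-43 + (⅓)*(-2)*0)*(-64/21 - 19/68) = 149 + (-43 + 0)*(-4751/1428) = 149 - 43*(-4751/1428) = 149 + 204293/1428 = 417065/1428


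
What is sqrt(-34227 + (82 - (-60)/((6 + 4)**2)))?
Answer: I*sqrt(853610)/5 ≈ 184.78*I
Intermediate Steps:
sqrt(-34227 + (82 - (-60)/((6 + 4)**2))) = sqrt(-34227 + (82 - (-60)/(10**2))) = sqrt(-34227 + (82 - (-60)/100)) = sqrt(-34227 + (82 - 60*(-1/100))) = sqrt(-34227 + (82 + 3/5)) = sqrt(-34227 + 413/5) = sqrt(-170722/5) = I*sqrt(853610)/5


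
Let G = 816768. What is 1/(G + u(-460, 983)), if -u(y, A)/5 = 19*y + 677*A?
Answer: -1/2466987 ≈ -4.0535e-7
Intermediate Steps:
u(y, A) = -3385*A - 95*y (u(y, A) = -5*(19*y + 677*A) = -3385*A - 95*y)
1/(G + u(-460, 983)) = 1/(816768 + (-3385*983 - 95*(-460))) = 1/(816768 + (-3327455 + 43700)) = 1/(816768 - 3283755) = 1/(-2466987) = -1/2466987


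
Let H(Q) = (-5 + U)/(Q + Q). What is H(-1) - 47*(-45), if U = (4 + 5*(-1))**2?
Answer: 2117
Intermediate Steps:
U = 1 (U = (4 - 5)**2 = (-1)**2 = 1)
H(Q) = -2/Q (H(Q) = (-5 + 1)/(Q + Q) = -4*1/(2*Q) = -2/Q)
H(-1) - 47*(-45) = -2/(-1) - 47*(-45) = -2*(-1) + 2115 = 2 + 2115 = 2117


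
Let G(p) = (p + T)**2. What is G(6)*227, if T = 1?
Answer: 11123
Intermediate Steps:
G(p) = (1 + p)**2 (G(p) = (p + 1)**2 = (1 + p)**2)
G(6)*227 = (1 + 6)**2*227 = 7**2*227 = 49*227 = 11123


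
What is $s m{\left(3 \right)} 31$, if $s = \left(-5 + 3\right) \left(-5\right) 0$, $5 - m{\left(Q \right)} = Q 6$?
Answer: $0$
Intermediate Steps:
$m{\left(Q \right)} = 5 - 6 Q$ ($m{\left(Q \right)} = 5 - Q 6 = 5 - 6 Q$)
$s = 0$ ($s = \left(-2\right) \left(-5\right) 0 = 10 \cdot 0 = 0$)
$s m{\left(3 \right)} 31 = 0 \left(5 - 18\right) 31 = 0 \left(-13\right) 31 = 0 \cdot 31 = 0$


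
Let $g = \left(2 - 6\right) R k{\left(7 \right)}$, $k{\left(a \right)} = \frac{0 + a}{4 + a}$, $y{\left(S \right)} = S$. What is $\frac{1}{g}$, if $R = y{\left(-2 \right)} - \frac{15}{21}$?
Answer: $\frac{11}{76} \approx 0.14474$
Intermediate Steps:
$k{\left(a \right)} = \frac{a}{4 + a}$
$R = - \frac{19}{7}$ ($R = -2 - \frac{15}{21} = -2 - \frac{5}{7} = - \frac{19}{7} \approx -2.7143$)
$g = \frac{76}{11}$ ($g = \left(2 - 6\right) \left(- \frac{19}{7}\right) \frac{7}{4 + 7} = \left(-4\right) \left(- \frac{19}{7}\right) \frac{7}{11} = \frac{76 \cdot 7 \cdot \frac{1}{11}}{7} = \frac{76}{7} \cdot \frac{7}{11} = \frac{76}{11} \approx 6.9091$)
$\frac{1}{g} = \frac{1}{\frac{76}{11}} = \frac{11}{76}$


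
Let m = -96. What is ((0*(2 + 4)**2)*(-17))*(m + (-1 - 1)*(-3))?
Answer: 0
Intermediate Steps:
((0*(2 + 4)**2)*(-17))*(m + (-1 - 1)*(-3)) = ((0*(2 + 4)**2)*(-17))*(-96 + (-1 - 1)*(-3)) = ((0*6**2)*(-17))*(-96 - 2*(-3)) = ((0*36)*(-17))*(-96 + 6) = (0*(-17))*(-90) = 0*(-90) = 0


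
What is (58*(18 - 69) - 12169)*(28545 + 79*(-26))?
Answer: -400729357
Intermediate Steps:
(58*(18 - 69) - 12169)*(28545 + 79*(-26)) = (58*(-51) - 12169)*(28545 - 2054) = (-2958 - 12169)*26491 = -15127*26491 = -400729357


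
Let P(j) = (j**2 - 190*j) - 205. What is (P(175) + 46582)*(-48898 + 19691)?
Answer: -1277864664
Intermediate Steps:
P(j) = -205 + j**2 - 190*j
(P(175) + 46582)*(-48898 + 19691) = ((-205 + 175**2 - 190*175) + 46582)*(-48898 + 19691) = ((-205 + 30625 - 33250) + 46582)*(-29207) = (-2830 + 46582)*(-29207) = 43752*(-29207) = -1277864664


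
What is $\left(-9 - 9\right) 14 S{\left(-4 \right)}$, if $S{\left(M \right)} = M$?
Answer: $1008$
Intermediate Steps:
$\left(-9 - 9\right) 14 S{\left(-4 \right)} = \left(-9 - 9\right) 14 \left(-4\right) = \left(-18\right) 14 \left(-4\right) = \left(-252\right) \left(-4\right) = 1008$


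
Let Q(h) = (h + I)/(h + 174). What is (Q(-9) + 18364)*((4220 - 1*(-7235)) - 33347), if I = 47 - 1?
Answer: -66334883524/165 ≈ -4.0203e+8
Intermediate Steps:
I = 46
Q(h) = (46 + h)/(174 + h) (Q(h) = (h + 46)/(h + 174) = (46 + h)/(174 + h))
(Q(-9) + 18364)*((4220 - 1*(-7235)) - 33347) = ((46 - 9)/(174 - 9) + 18364)*((4220 - 1*(-7235)) - 33347) = (37/165 + 18364)*((4220 + 7235) - 33347) = ((1/165)*37 + 18364)*(11455 - 33347) = (37/165 + 18364)*(-21892) = (3030097/165)*(-21892) = -66334883524/165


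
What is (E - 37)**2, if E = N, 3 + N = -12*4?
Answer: 7744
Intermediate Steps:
N = -51 (N = -3 - 12*4 = -3 - 48 = -51)
E = -51
(E - 37)**2 = (-51 - 37)**2 = (-88)**2 = 7744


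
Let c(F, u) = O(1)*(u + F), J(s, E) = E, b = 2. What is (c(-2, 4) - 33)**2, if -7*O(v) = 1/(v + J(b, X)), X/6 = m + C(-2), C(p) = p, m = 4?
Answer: 9030025/8281 ≈ 1090.5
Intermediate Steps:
X = 12 (X = 6*(4 - 2) = 6*2 = 12)
O(v) = -1/(7*(12 + v)) (O(v) = -1/(7*(v + 12)) = -1/(7*(12 + v)))
c(F, u) = -F/91 - u/91 (c(F, u) = (-1/(84 + 7*1))*(u + F) = (-1/(84 + 7))*(F + u) = (-1/91)*(F + u) = (-1*1/91)*(F + u) = -(F + u)/91 = -F/91 - u/91)
(c(-2, 4) - 33)**2 = ((-1/91*(-2) - 1/91*4) - 33)**2 = ((2/91 - 4/91) - 33)**2 = (-2/91 - 33)**2 = (-3005/91)**2 = 9030025/8281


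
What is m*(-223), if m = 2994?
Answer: -667662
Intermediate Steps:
m*(-223) = 2994*(-223) = -667662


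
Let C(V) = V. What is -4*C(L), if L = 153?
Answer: -612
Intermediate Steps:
-4*C(L) = -4*153 = -612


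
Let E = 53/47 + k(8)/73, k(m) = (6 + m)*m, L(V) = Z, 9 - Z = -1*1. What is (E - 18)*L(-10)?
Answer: -526250/3431 ≈ -153.38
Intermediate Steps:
Z = 10 (Z = 9 - (-1) = 9 - 1*(-1) = 9 + 1 = 10)
L(V) = 10
k(m) = m*(6 + m)
E = 9133/3431 (E = 53/47 + (8*(6 + 8))/73 = 53*(1/47) + (8*14)*(1/73) = 53/47 + 112*(1/73) = 53/47 + 112/73 = 9133/3431 ≈ 2.6619)
(E - 18)*L(-10) = (9133/3431 - 18)*10 = -52625/3431*10 = -526250/3431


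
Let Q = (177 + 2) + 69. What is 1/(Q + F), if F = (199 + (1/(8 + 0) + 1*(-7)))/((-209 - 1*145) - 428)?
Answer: 6256/1549951 ≈ 0.0040363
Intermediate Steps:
F = -1537/6256 (F = (199 + (1/8 - 7))/((-209 - 145) - 428) = (199 + (1/8 - 7))/(-354 - 428) = (199 - 55/8)/(-782) = (1537/8)*(-1/782) = -1537/6256 ≈ -0.24568)
Q = 248 (Q = 179 + 69 = 248)
1/(Q + F) = 1/(248 - 1537/6256) = 1/(1549951/6256) = 6256/1549951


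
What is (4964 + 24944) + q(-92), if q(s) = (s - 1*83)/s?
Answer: 2751711/92 ≈ 29910.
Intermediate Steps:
q(s) = (-83 + s)/s (q(s) = (s - 83)/s = (-83 + s)/s)
(4964 + 24944) + q(-92) = (4964 + 24944) + (-83 - 92)/(-92) = 29908 - 1/92*(-175) = 29908 + 175/92 = 2751711/92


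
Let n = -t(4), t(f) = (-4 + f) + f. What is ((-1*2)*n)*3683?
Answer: 29464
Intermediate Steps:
t(f) = -4 + 2*f
n = -4 (n = -(-4 + 2*4) = -(-4 + 8) = -1*4 = -4)
((-1*2)*n)*3683 = (-1*2*(-4))*3683 = -2*(-4)*3683 = 8*3683 = 29464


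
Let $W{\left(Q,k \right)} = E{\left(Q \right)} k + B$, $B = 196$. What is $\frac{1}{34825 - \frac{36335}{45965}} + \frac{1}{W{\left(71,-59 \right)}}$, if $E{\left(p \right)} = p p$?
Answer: $\frac{2412232081}{95152661513634} \approx 2.5351 \cdot 10^{-5}$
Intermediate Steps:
$E{\left(p \right)} = p^{2}$
$W{\left(Q,k \right)} = 196 + k Q^{2}$ ($W{\left(Q,k \right)} = Q^{2} k + 196 = k Q^{2} + 196 = 196 + k Q^{2}$)
$\frac{1}{34825 - \frac{36335}{45965}} + \frac{1}{W{\left(71,-59 \right)}} = \frac{1}{34825 - \frac{36335}{45965}} + \frac{1}{196 - 59 \cdot 71^{2}} = \frac{1}{34825 - \frac{7267}{9193}} + \frac{1}{196 - 297419} = \frac{1}{\frac{320138958}{9193}} + \frac{1}{-297223} = \frac{9193}{320138958} - \frac{1}{297223} = \frac{2412232081}{95152661513634}$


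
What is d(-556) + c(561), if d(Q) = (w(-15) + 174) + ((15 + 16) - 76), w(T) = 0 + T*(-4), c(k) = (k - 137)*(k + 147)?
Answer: 300381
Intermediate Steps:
c(k) = (-137 + k)*(147 + k)
w(T) = -4*T (w(T) = 0 - 4*T = -4*T)
d(Q) = 189 (d(Q) = (-4*(-15) + 174) + ((15 + 16) - 76) = (60 + 174) + (31 - 76) = 234 - 45 = 189)
d(-556) + c(561) = 189 + (-20139 + 561**2 + 10*561) = 189 + (-20139 + 314721 + 5610) = 189 + 300192 = 300381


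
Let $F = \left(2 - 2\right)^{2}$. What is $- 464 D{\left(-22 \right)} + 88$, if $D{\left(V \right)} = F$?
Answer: $88$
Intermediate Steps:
$F = 0$ ($F = 0^{2} = 0$)
$D{\left(V \right)} = 0$
$- 464 D{\left(-22 \right)} + 88 = \left(-464\right) 0 + 88 = 0 + 88 = 88$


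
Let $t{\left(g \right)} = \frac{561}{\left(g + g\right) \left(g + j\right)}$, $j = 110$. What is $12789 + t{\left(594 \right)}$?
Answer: $\frac{324124433}{25344} \approx 12789.0$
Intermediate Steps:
$t{\left(g \right)} = \frac{561}{2 g \left(110 + g\right)}$ ($t{\left(g \right)} = \frac{561}{\left(g + g\right) \left(g + 110\right)} = \frac{561}{2 g \left(110 + g\right)}$)
$12789 + t{\left(594 \right)} = 12789 + \frac{561}{2 \cdot 594 \left(110 + 594\right)} = 12789 + \frac{561}{2} \cdot \frac{1}{594} \cdot \frac{1}{704} = 12789 + \frac{17}{25344} = \frac{324124433}{25344}$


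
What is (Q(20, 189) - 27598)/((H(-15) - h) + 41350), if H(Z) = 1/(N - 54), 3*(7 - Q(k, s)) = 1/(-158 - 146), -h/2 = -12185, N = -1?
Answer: -1383964505/851715888 ≈ -1.6249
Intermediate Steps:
h = 24370 (h = -2*(-12185) = 24370)
Q(k, s) = 6385/912 (Q(k, s) = 7 - 1/(3*(-158 - 146)) = 7 - ⅓/(-304) = 7 - ⅓*(-1/304) = 7 + 1/912 = 6385/912)
H(Z) = -1/55 (H(Z) = 1/(-1 - 54) = 1/(-55) = -1/55)
(Q(20, 189) - 27598)/((H(-15) - h) + 41350) = (6385/912 - 27598)/((-1/55 - 1*24370) + 41350) = -25162991/(912*((-1/55 - 24370) + 41350)) = -25162991/(912*(-1340351/55 + 41350)) = -25162991/(912*933899/55) = -25162991/912*55/933899 = -1383964505/851715888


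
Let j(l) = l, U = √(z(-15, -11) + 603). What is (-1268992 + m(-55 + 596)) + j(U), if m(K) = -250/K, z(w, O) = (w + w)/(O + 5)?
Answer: -686524922/541 + 4*√38 ≈ -1.2690e+6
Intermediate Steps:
z(w, O) = 2*w/(5 + O) (z(w, O) = (2*w)/(5 + O) = 2*w/(5 + O))
U = 4*√38 (U = √(2*(-15)/(5 - 11) + 603) = √(2*(-15)/(-6) + 603) = √(2*(-15)*(-⅙) + 603) = √(5 + 603) = √608 = 4*√38 ≈ 24.658)
(-1268992 + m(-55 + 596)) + j(U) = (-1268992 - 250/(-55 + 596)) + 4*√38 = (-1268992 - 250/541) + 4*√38 = -686524922/541 + 4*√38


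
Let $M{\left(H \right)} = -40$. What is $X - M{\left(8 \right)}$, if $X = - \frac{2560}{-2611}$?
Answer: $\frac{107000}{2611} \approx 40.98$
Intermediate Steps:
$X = \frac{2560}{2611}$ ($X = \left(-2560\right) \left(- \frac{1}{2611}\right) = \frac{2560}{2611} \approx 0.98047$)
$X - M{\left(8 \right)} = \frac{2560}{2611} - -40 = \frac{2560}{2611} + 40 = \frac{107000}{2611}$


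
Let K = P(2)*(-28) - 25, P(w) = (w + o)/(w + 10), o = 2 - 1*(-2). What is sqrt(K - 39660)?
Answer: 3*I*sqrt(4411) ≈ 199.25*I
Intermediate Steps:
o = 4 (o = 2 + 2 = 4)
P(w) = (4 + w)/(10 + w) (P(w) = (w + 4)/(w + 10) = (4 + w)/(10 + w))
K = -39 (K = ((4 + 2)/(10 + 2))*(-28) - 25 = (6/12)*(-28) - 25 = ((1/12)*6)*(-28) - 25 = (1/2)*(-28) - 25 = -14 - 25 = -39)
sqrt(K - 39660) = sqrt(-39 - 39660) = sqrt(-39699) = 3*I*sqrt(4411)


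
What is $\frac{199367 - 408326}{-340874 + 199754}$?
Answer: $\frac{69653}{47040} \approx 1.4807$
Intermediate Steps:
$\frac{199367 - 408326}{-340874 + 199754} = - \frac{208959}{-141120} = \left(-208959\right) \left(- \frac{1}{141120}\right) = \frac{69653}{47040}$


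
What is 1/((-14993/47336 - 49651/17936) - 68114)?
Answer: -106127312/7229083128841 ≈ -1.4681e-5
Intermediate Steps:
1/((-14993/47336 - 49651/17936) - 68114) = 1/(-327399273/106127312 - 68114) = 1/(-7229083128841/106127312) = -106127312/7229083128841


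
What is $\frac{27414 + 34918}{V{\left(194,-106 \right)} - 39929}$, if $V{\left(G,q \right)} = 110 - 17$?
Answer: $- \frac{15583}{9959} \approx -1.5647$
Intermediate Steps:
$V{\left(G,q \right)} = 93$
$\frac{27414 + 34918}{V{\left(194,-106 \right)} - 39929} = \frac{27414 + 34918}{93 - 39929} = \frac{62332}{-39836} = 62332 \left(- \frac{1}{39836}\right) = - \frac{15583}{9959}$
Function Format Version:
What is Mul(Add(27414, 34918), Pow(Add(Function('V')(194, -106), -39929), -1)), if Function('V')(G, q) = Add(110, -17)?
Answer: Rational(-15583, 9959) ≈ -1.5647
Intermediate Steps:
Function('V')(G, q) = 93
Mul(Add(27414, 34918), Pow(Add(Function('V')(194, -106), -39929), -1)) = Mul(Add(27414, 34918), Pow(Add(93, -39929), -1)) = Mul(62332, Pow(-39836, -1)) = Mul(62332, Rational(-1, 39836)) = Rational(-15583, 9959)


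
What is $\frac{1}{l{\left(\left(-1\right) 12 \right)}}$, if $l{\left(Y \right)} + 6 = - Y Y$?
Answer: $- \frac{1}{150} \approx -0.0066667$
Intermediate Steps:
$l{\left(Y \right)} = -6 - Y^{2}$ ($l{\left(Y \right)} = -6 + - Y Y = -6 - Y^{2}$)
$\frac{1}{l{\left(\left(-1\right) 12 \right)}} = \frac{1}{-6 - \left(\left(-1\right) 12\right)^{2}} = \frac{1}{-6 - \left(-12\right)^{2}} = \frac{1}{-6 - 144} = \frac{1}{-150} = - \frac{1}{150}$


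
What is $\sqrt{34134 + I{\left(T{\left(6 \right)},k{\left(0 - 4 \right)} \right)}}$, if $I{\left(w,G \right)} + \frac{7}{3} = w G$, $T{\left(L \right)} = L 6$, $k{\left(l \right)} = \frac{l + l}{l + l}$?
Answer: $\frac{\sqrt{307509}}{3} \approx 184.84$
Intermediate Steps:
$k{\left(l \right)} = 1$ ($k{\left(l \right)} = \frac{2 l}{2 l} = 2 l \frac{1}{2 l} = 1$)
$T{\left(L \right)} = 6 L$
$I{\left(w,G \right)} = - \frac{7}{3} + G w$ ($I{\left(w,G \right)} = - \frac{7}{3} + w G = - \frac{7}{3} + G w$)
$\sqrt{34134 + I{\left(T{\left(6 \right)},k{\left(0 - 4 \right)} \right)}} = \sqrt{34134 - \left(\frac{7}{3} - 6 \cdot 6\right)} = \sqrt{34134 + \left(- \frac{7}{3} + 1 \cdot 36\right)} = \sqrt{34134 + \left(- \frac{7}{3} + 36\right)} = \sqrt{34134 + \frac{101}{3}} = \sqrt{\frac{102503}{3}} = \frac{\sqrt{307509}}{3}$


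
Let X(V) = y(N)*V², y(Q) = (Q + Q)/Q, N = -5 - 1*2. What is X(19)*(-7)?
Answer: -5054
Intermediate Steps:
N = -7 (N = -5 - 2 = -7)
y(Q) = 2 (y(Q) = (2*Q)/Q = 2)
X(V) = 2*V²
X(19)*(-7) = (2*19²)*(-7) = (2*361)*(-7) = 722*(-7) = -5054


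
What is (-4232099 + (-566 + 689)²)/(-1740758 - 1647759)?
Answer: 4216970/3388517 ≈ 1.2445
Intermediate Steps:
(-4232099 + (-566 + 689)²)/(-1740758 - 1647759) = (-4232099 + 123²)/(-3388517) = (-4232099 + 15129)*(-1/3388517) = -4216970*(-1/3388517) = 4216970/3388517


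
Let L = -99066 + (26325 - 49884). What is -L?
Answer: 122625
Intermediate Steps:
L = -122625 (L = -99066 - 23559 = -122625)
-L = -1*(-122625) = 122625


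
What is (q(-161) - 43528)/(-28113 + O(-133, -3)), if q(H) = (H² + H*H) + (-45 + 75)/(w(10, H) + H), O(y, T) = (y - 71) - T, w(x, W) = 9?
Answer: -631849/2151864 ≈ -0.29363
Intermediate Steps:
O(y, T) = -71 + y - T (O(y, T) = (-71 + y) - T = -71 + y - T)
q(H) = 2*H² + 30/(9 + H) (q(H) = (H² + H*H) + (-45 + 75)/(9 + H) = (H² + H²) + 30/(9 + H) = 2*H² + 30/(9 + H))
(q(-161) - 43528)/(-28113 + O(-133, -3)) = (2*(15 + (-161)³ + 9*(-161)²)/(9 - 161) - 43528)/(-28113 + (-71 - 133 - 1*(-3))) = (2*(15 - 4173281 + 9*25921)/(-152) - 43528)/(-28113 + (-71 - 133 + 3)) = (2*(-1/152)*(15 - 4173281 + 233289) - 43528)/(-28113 - 201) = (2*(-1/152)*(-3939977) - 43528)/(-28314) = (3939977/76 - 43528)*(-1/28314) = (631849/76)*(-1/28314) = -631849/2151864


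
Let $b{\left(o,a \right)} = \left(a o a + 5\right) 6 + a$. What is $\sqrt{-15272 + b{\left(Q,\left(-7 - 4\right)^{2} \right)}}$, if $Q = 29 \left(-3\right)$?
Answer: $i \sqrt{7657723} \approx 2767.3 i$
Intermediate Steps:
$Q = -87$
$b{\left(o,a \right)} = 30 + a + 6 o a^{2}$ ($b{\left(o,a \right)} = \left(o a^{2} + 5\right) 6 + a = \left(5 + o a^{2}\right) 6 + a = \left(30 + 6 o a^{2}\right) + a = 30 + a + 6 o a^{2}$)
$\sqrt{-15272 + b{\left(Q,\left(-7 - 4\right)^{2} \right)}} = \sqrt{-15272 + \left(30 + \left(-7 - 4\right)^{2} + 6 \left(-87\right) \left(\left(-7 - 4\right)^{2}\right)^{2}\right)} = \sqrt{-15272 + \left(30 + \left(-11\right)^{2} + 6 \left(-87\right) \left(\left(-11\right)^{2}\right)^{2}\right)} = \sqrt{-15272 + \left(30 + 121 + 6 \left(-87\right) 121^{2}\right)} = \sqrt{-15272 + \left(30 + 121 + 6 \left(-87\right) 14641\right)} = \sqrt{-15272 + \left(30 + 121 - 7642602\right)} = \sqrt{-15272 - 7642451} = \sqrt{-7657723} = i \sqrt{7657723}$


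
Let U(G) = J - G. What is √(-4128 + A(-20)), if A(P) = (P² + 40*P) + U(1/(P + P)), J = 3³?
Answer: I*√1800390/20 ≈ 67.089*I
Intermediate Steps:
J = 27
U(G) = 27 - G
A(P) = 27 + P² + 40*P - 1/(2*P) (A(P) = (P² + 40*P) + (27 - 1/(P + P)) = (P² + 40*P) + (27 - 1/(2*P)) = 27 + P² + 40*P - 1/(2*P))
√(-4128 + A(-20)) = √(-4128 + (27 + (-20)² + 40*(-20) - ½/(-20))) = √(-4128 + (27 + 400 - 800 - ½*(-1/20))) = √(-4128 + (27 + 400 - 800 + 1/40)) = √(-4128 - 14919/40) = √(-180039/40) = I*√1800390/20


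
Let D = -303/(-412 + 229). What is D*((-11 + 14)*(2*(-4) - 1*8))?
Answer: -4848/61 ≈ -79.475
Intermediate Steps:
D = 101/61 (D = -303/(-183) = -303*(-1/183) = 101/61 ≈ 1.6557)
D*((-11 + 14)*(2*(-4) - 1*8)) = 101*((-11 + 14)*(2*(-4) - 1*8))/61 = 101*(3*(-8 - 8))/61 = 101*(3*(-16))/61 = (101/61)*(-48) = -4848/61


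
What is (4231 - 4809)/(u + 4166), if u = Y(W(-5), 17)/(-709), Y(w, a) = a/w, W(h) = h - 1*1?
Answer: -2458812/17722181 ≈ -0.13874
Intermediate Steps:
W(h) = -1 + h (W(h) = h - 1 = -1 + h)
u = 17/4254 (u = (17/(-1 - 5))/(-709) = (17/(-6))*(-1/709) = (17*(-⅙))*(-1/709) = -17/6*(-1/709) = 17/4254 ≈ 0.0039962)
(4231 - 4809)/(u + 4166) = (4231 - 4809)/(17/4254 + 4166) = -578/17722181/4254 = -578*4254/17722181 = -2458812/17722181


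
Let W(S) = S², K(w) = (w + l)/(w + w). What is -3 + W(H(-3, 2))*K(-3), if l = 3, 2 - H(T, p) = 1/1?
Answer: -3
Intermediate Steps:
H(T, p) = 1 (H(T, p) = 2 - 1/1 = 2 - 1*1 = 2 - 1 = 1)
K(w) = (3 + w)/(2*w) (K(w) = (w + 3)/(w + w) = (3 + w)/((2*w)) = (3 + w)*(1/(2*w)) = (3 + w)/(2*w))
-3 + W(H(-3, 2))*K(-3) = -3 + 1²*((½)*(3 - 3)/(-3)) = -3 + 1*((½)*(-⅓)*0) = -3 + 1*0 = -3 + 0 = -3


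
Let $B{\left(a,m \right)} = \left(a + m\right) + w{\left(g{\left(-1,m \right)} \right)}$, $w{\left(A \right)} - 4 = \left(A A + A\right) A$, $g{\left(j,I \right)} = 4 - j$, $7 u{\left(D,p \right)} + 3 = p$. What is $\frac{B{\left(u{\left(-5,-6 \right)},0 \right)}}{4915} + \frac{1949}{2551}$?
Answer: $\frac{69782364}{87767155} \approx 0.79508$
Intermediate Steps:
$u{\left(D,p \right)} = - \frac{3}{7} + \frac{p}{7}$
$w{\left(A \right)} = 4 + A \left(A + A^{2}\right)$ ($w{\left(A \right)} = 4 + \left(A A + A\right) A = 4 + \left(A^{2} + A\right) A = 4 + \left(A + A^{2}\right) A = 4 + A \left(A + A^{2}\right)$)
$B{\left(a,m \right)} = 154 + a + m$ ($B{\left(a,m \right)} = \left(a + m\right) + \left(4 + \left(4 - -1\right)^{2} + \left(4 - -1\right)^{3}\right) = \left(a + m\right) + \left(4 + \left(4 + 1\right)^{2} + \left(4 + 1\right)^{3}\right) = \left(a + m\right) + \left(4 + 5^{2} + 5^{3}\right) = \left(a + m\right) + \left(4 + 25 + 125\right) = \left(a + m\right) + 154 = 154 + a + m$)
$\frac{B{\left(u{\left(-5,-6 \right)},0 \right)}}{4915} + \frac{1949}{2551} = \frac{154 + \left(- \frac{3}{7} + \frac{1}{7} \left(-6\right)\right) + 0}{4915} + \frac{1949}{2551} = \left(154 - \frac{9}{7} + 0\right) \frac{1}{4915} + 1949 \cdot \frac{1}{2551} = \left(154 - \frac{9}{7} + 0\right) \frac{1}{4915} + \frac{1949}{2551} = \frac{1069}{7} \cdot \frac{1}{4915} + \frac{1949}{2551} = \frac{1069}{34405} + \frac{1949}{2551} = \frac{69782364}{87767155}$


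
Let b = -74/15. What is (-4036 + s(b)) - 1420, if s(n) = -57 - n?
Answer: -82621/15 ≈ -5508.1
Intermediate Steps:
b = -74/15 (b = -74*1/15 = -74/15 ≈ -4.9333)
(-4036 + s(b)) - 1420 = (-4036 + (-57 - 1*(-74/15))) - 1420 = (-4036 + (-57 + 74/15)) - 1420 = (-4036 - 781/15) - 1420 = -61321/15 - 1420 = -82621/15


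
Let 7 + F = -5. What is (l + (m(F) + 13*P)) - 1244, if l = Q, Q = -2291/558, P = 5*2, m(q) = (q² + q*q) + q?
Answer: -469895/558 ≈ -842.11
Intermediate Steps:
F = -12 (F = -7 - 5 = -12)
m(q) = q + 2*q² (m(q) = (q² + q²) + q = 2*q² + q = q + 2*q²)
P = 10
Q = -2291/558 (Q = -2291*1/558 = -2291/558 ≈ -4.1057)
l = -2291/558 ≈ -4.1057
(l + (m(F) + 13*P)) - 1244 = (-2291/558 + (-12*(1 + 2*(-12)) + 13*10)) - 1244 = (-2291/558 + (-12*(1 - 24) + 130)) - 1244 = (-2291/558 + (-12*(-23) + 130)) - 1244 = (-2291/558 + (276 + 130)) - 1244 = (-2291/558 + 406) - 1244 = 224257/558 - 1244 = -469895/558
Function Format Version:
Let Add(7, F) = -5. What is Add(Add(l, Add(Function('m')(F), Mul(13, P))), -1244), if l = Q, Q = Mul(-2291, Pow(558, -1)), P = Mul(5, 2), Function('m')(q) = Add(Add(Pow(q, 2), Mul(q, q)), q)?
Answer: Rational(-469895, 558) ≈ -842.11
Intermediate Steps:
F = -12 (F = Add(-7, -5) = -12)
Function('m')(q) = Add(q, Mul(2, Pow(q, 2))) (Function('m')(q) = Add(Add(Pow(q, 2), Pow(q, 2)), q) = Add(Mul(2, Pow(q, 2)), q) = Add(q, Mul(2, Pow(q, 2))))
P = 10
Q = Rational(-2291, 558) (Q = Mul(-2291, Rational(1, 558)) = Rational(-2291, 558) ≈ -4.1057)
l = Rational(-2291, 558) ≈ -4.1057
Add(Add(l, Add(Function('m')(F), Mul(13, P))), -1244) = Add(Add(Rational(-2291, 558), Add(Mul(-12, Add(1, Mul(2, -12))), Mul(13, 10))), -1244) = Add(Add(Rational(-2291, 558), Add(Mul(-12, Add(1, -24)), 130)), -1244) = Add(Add(Rational(-2291, 558), Add(Mul(-12, -23), 130)), -1244) = Add(Add(Rational(-2291, 558), Add(276, 130)), -1244) = Add(Add(Rational(-2291, 558), 406), -1244) = Add(Rational(224257, 558), -1244) = Rational(-469895, 558)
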